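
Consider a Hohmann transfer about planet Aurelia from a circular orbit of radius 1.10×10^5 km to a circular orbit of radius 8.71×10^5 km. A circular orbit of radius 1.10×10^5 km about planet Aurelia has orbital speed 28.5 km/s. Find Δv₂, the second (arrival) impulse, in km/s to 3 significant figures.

Δv₂ = 5.33 km/s

From the circular-orbit relation v² = μ/r at r = 1.10×10^5 km: μ = v²r = (28.5)² × 1.10×10^5 = 8.93475×10^7 km³/s².
Transfer-ellipse semi-major axis a_t = (r₁ + r₂)/2 = (1.100×10^5 + 8.710×10^5)/2 = 4.905×10^5 km.
Circular speed at r = 8.710×10^5 km: v_c = √(μ/r) = 10.128 km/s.
Transfer-orbit speed at the same r (vis-viva, a = a_t): v_t = √[μ(2/r − 1/a_t)] = 4.7963 km/s.
Δv₂ = |v_t − v_c| = |4.7963 − 10.128| = 5.332 km/s.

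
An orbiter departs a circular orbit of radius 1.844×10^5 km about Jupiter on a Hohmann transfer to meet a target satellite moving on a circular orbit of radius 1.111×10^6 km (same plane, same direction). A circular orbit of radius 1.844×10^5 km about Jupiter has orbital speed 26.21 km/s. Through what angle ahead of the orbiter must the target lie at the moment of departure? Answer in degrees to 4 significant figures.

From the circular-orbit relation v² = μ/r at r = 1.844×10^5 km: μ = v²r = (26.21)² × 1.844×10^5 = 1.26676×10^8 km³/s².
Semi-major axis of the transfer orbit: a_t = (1.844×10^5 + 1.111×10^6)/2 = 6.477×10^5 km.
Transfer time t = π√(a_t³/μ) = 1.455×10^5 s.
Target angular speed ω₂ = √(μ/r₂³) = 9.611×10^-6 rad/s.
Angle swept by the target during transfer: ω₂·t = 1.3984 rad = 80.12°.
Arrival is 180° from departure on the ellipse, so φ = 180° − 80.12° = 99.88°.

φ = 99.88°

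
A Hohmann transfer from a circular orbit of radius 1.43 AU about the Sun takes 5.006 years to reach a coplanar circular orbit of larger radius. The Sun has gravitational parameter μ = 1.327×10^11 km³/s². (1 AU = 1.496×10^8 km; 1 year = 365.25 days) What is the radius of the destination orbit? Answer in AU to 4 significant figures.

r₂ = 7.860 AU

In km: r₁ = 1.43 × 1.496×10^8 = 2.13928×10^8 km.
Transfer time t = 5.006 years × 365.25 × 86400 s = 1.579773456×10^8 s, and t = π√(a_t³/μ).
So a_t = (μ t²/π²)^(1/3) = (1.327×10^11 × (1.579773456×10^8)² / π²)^(1/3) = 6.9490×10^8 km.
Since a_t = (r₁ + r₂)/2, r₂ = 2a_t − r₁ = 2×6.9490×10^8 − 2.13928×10^8 = 1.175872×10^9 km.
In AU: r₂ = 1.175872×10^9 / 1.496×10^8 = 7.860 AU.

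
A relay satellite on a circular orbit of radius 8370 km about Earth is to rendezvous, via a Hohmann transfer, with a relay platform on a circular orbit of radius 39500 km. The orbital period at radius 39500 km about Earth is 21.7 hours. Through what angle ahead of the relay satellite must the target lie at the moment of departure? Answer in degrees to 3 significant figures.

φ = 95.1°

From Kepler's third law T² = 4π²r³/μ at r = 39500 km, T = 21.7 hours = 21.7 × 3600 s = 78120 s: μ = 4π²r³/T² = 3.98682×10^5 km³/s².
Transfer-ellipse semi-major axis a_t = (r₁ + r₂)/2 = (8370 + 39500)/2 = 23935 km.
The half-period of the transfer ellipse is t = π√(a_t³/μ) = 18424.1 s.
The target's mean motion on its circular orbit is ω₂ = √(μ/r₂³) = 8.04299×10^-5 rad/s.
Angle swept by the target during transfer: ω₂·t = 1.48185 rad = 84.90°.
Arrival is 180° from departure on the ellipse, so φ = 180° − 84.90° = 95.1°.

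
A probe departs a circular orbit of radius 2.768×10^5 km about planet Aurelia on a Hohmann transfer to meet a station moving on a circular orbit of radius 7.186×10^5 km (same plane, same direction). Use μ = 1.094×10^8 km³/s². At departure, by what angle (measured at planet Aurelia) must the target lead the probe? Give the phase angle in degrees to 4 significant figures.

φ = 76.25°

Semi-major axis of the transfer orbit: a_t = (2.768×10^5 + 7.186×10^5)/2 = 4.977×10^5 km.
Transfer time t = π√(a_t³/μ) = 1.05461×10^5 s.
The target's mean motion on its circular orbit is ω₂ = √(μ/r₂³) = 1.71703×10^-5 rad/s.
Angle swept by the target during transfer: ω₂·t = 1.8108 rad = 103.75°.
The probe traverses 180° on the transfer ellipse, so the target must lead by 180° − 103.75° = 76.25°.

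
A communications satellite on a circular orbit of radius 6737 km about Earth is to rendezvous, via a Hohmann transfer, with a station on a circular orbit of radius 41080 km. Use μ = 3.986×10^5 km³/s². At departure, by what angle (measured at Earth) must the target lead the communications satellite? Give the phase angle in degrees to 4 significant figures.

Transfer-ellipse semi-major axis a_t = (r₁ + r₂)/2 = (6737 + 41080)/2 = 23908.5 km.
The half-period of the transfer ellipse is t = π√(a_t³/μ) = 18395.4 s.
Target angular speed ω₂ = √(μ/r₂³) = 7.58268×10^-5 rad/s.
Angle swept by the target during transfer: ω₂·t = 1.3949 rad = 79.92°.
The communications satellite traverses 180° on the transfer ellipse, so the target must lead by 180° − 79.92° = 100.1°.

φ = 100.1°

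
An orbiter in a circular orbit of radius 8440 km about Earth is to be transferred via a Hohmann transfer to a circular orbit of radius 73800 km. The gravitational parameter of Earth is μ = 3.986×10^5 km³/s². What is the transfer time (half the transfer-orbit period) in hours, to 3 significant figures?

t = 11.5 hours

Transfer-ellipse semi-major axis a_t = (r₁ + r₂)/2 = (8440 + 73800)/2 = 41120 km.
Half the transfer-orbit period gives t = π√(a_t³/μ) = 41490 s.
Converting: 41490 s ÷ 3600 s/hour = 11.5 hours.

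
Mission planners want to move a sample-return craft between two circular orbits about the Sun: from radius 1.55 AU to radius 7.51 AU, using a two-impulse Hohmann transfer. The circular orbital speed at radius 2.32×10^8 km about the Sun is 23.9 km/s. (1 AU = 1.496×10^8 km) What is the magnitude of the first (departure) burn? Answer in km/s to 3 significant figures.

Δv₁ = 6.87 km/s

From the circular-orbit relation v² = μ/r at r = 2.32×10^8 km: μ = v²r = (23.9)² × 2.32×10^8 = 1.32521×10^11 km³/s².
In km: r₁ = 1.55 × 1.496×10^8 = 2.3188×10^8 km; r₂ = 7.51 × 1.496×10^8 = 1.123496×10^9 km.
The Hohmann ellipse has a_t = (r₁ + r₂)/2 = 6.77688×10^8 km.
Circular speed at r = 2.3188×10^8 km: v_c = √(μ/r) = 23.906 km/s.
Vis-viva on the transfer ellipse at r = 2.3188×10^8 km gives v_t = √[μ(2/r − 1/a_t)] = 30.781 km/s.
Δv₁ = |v_t − v_c| = |30.781 − 23.906| = 6.875 km/s.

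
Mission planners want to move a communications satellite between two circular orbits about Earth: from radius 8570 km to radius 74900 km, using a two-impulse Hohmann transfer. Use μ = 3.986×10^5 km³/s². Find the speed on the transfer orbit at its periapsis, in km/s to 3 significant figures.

The Hohmann ellipse has a_t = (r₁ + r₂)/2 = 41735 km.
At periapsis, r = 8570 km.
Vis-viva: v = √[μ(2/r − 1/a_t)] = √[3.986×10^5 × (2/8570 − 1/41735)] = 9.136 km/s.

v = 9.14 km/s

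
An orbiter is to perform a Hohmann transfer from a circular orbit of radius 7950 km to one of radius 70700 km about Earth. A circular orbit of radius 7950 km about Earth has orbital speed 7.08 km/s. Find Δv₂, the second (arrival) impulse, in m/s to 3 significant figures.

Δv₂ = 1310 m/s

From the circular-orbit relation v² = μ/r at r = 7950 km: μ = v²r = (7.08)² × 7950 = 3.98505×10^5 km³/s².
Transfer-ellipse semi-major axis a_t = (r₁ + r₂)/2 = (7950 + 70700)/2 = 39325 km.
Circular speed at r = 70700 km: v_c = √(μ/r) = 2.374 km/s.
Vis-viva on the transfer ellipse at r = 70700 km gives v_t = √[μ(2/r − 1/a_t)] = 1.067 km/s.
Δv₂ = |v_t − v_c| = |1.067 − 2.374| = 1.307 km/s.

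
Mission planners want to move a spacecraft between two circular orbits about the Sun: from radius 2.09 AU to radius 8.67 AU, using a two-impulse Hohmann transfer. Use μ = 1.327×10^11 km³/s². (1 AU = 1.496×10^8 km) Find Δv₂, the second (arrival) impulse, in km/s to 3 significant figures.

Δv₂ = 3.81 km/s

In km: r₁ = 2.09 × 1.496×10^8 = 3.12664×10^8 km; r₂ = 8.67 × 1.496×10^8 = 1.297032×10^9 km.
Transfer-ellipse semi-major axis a_t = (r₁ + r₂)/2 = (3.12664×10^8 + 1.297032×10^9)/2 = 8.04848×10^8 km.
Circular speed at r = 1.297032×10^9 km: v_c = √(μ/r) = 10.11487 km/s.
Vis-viva on the transfer ellipse at r = 1.297032×10^9 km gives v_t = √[μ(2/r − 1/a_t)] = 6.304376 km/s.
Δv₂ = |v_t − v_c| = |6.304376 − 10.11487| = 3.810 km/s.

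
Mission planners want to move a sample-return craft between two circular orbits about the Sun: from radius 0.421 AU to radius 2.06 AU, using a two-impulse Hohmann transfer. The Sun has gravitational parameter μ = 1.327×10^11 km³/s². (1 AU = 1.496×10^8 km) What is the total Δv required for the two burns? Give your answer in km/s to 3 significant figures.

Δv = 21.9 km/s

In km: r₁ = 0.421 × 1.496×10^8 = 6.29816×10^7 km; r₂ = 2.06 × 1.496×10^8 = 3.08176×10^8 km.
Semi-major axis of the transfer orbit: a_t = (6.29816×10^7 + 3.08176×10^8)/2 = 1.855788×10^8 km.
Circular speed at r₁: v₁ = √(μ/r₁) = √(1.327×10^11/6.29816×10^7) = 45.90 km/s.
On the transfer ellipse at r₁, vis-viva equation gives v_p = √[μ(2/r₁ − 1/a_t)] = 59.15 km/s.
First burn Δv₁ = |v_p − v₁| = 13.25 km/s.
At r₂, v₂ = √(μ/r₂) = 20.751 km/s.
Transfer-orbit speed at r₂: v_a = √[μ(2/r₂ − 1/a_t)] = 12.089 km/s.
Second burn Δv₂ = |v₂ − v_a| = 8.662 km/s.
Total Δv = Δv₁ + Δv₂ = 21.91 km/s.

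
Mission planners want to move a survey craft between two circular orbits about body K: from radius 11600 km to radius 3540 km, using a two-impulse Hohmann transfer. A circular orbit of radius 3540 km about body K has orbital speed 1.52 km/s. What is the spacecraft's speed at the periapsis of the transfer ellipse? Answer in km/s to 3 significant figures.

From the circular-orbit relation v² = μ/r at r = 3540 km: μ = v²r = (1.52)² × 3540 = 8178.82 km³/s².
Transfer-ellipse semi-major axis a_t = (r₁ + r₂)/2 = (11600 + 3540)/2 = 7570 km.
The periapsis of the transfer ellipse is at r = 3540 km.
Applying v² = μ(2/r − 1/a_t): v = 1.882 km/s.

v = 1.88 km/s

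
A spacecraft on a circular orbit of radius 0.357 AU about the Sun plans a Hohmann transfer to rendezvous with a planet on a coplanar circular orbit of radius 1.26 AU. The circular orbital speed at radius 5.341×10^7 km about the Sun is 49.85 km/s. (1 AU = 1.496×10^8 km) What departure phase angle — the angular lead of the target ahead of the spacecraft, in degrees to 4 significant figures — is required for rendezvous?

φ = 87.48°

From the circular-orbit relation v² = μ/r at r = 5.341×10^7 km: μ = v²r = (49.85)² × 5.341×10^7 = 1.32725×10^11 km³/s².
In km: r₁ = 0.357 × 1.496×10^8 = 5.34072×10^7 km; r₂ = 1.26 × 1.496×10^8 = 1.88496×10^8 km.
Semi-major axis of the transfer orbit: a_t = (5.34072×10^7 + 1.88496×10^8)/2 = 1.209516×10^8 km.
Transfer time t = π√(a_t³/μ) = 1.1471×10^7 s.
Target angular speed ω₂ = √(μ/r₂³) = 1.4077×10^-7 rad/s.
Angle swept by the target during transfer: ω₂·t = 1.6148 rad = 92.52°.
The spacecraft traverses 180° on the transfer ellipse, so the target must lead by 180° − 92.52° = 87.48°.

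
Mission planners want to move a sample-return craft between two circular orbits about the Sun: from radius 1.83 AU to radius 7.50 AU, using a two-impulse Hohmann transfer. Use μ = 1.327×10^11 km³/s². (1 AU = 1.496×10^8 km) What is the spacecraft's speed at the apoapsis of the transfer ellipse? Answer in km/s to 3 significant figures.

In km: r₁ = 1.83 × 1.496×10^8 = 2.73768×10^8 km; r₂ = 7.50 × 1.496×10^8 = 1.122×10^9 km.
The Hohmann ellipse has a_t = (r₁ + r₂)/2 = 6.97884×10^8 km.
The apoapsis of the transfer ellipse is at r = 1.122×10^9 km.
Applying v² = μ(2/r − 1/a_t): v = 6.811 km/s.

v = 6.81 km/s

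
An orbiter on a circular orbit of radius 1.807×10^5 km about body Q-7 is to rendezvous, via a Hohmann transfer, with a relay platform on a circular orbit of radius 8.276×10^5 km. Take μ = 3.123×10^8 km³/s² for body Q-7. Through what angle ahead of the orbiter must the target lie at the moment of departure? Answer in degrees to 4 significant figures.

Transfer-ellipse semi-major axis a_t = (r₁ + r₂)/2 = (1.807×10^5 + 8.276×10^5)/2 = 5.0415×10^5 km.
Transfer time t = π√(a_t³/μ) = 63636 s.
Target angular speed ω₂ = √(μ/r₂³) = 2.3472×10^-5 rad/s.
Angle swept by the target during transfer: ω₂·t = 1.4937 rad = 85.58°.
Arrival is 180° from departure on the ellipse, so φ = 180° − 85.58° = 94.42°.

φ = 94.42°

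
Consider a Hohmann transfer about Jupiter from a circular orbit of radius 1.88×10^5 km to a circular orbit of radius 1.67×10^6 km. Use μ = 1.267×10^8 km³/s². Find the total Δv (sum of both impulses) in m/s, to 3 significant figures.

Δv = 13600 m/s

Transfer-ellipse semi-major axis a_t = (r₁ + r₂)/2 = (1.880×10^5 + 1.670×10^6)/2 = 9.290×10^5 km.
At r₁ the circular-orbit speed is v₁ = √(μ/r₁) = 25.960 km/s.
On the transfer ellipse at r₁, vis-viva gives v_p = √[μ(2/r₁ − 1/a_t)] = 34.806 km/s.
First burn Δv₁ = |v_p − v₁| = 8.846 km/s.
At r₂, v₂ = √(μ/r₂) = 8.710 km/s.
Transfer-orbit speed at r₂: v_a = √[μ(2/r₂ − 1/a_t)] = 3.918 km/s.
Second burn Δv₂ = |v₂ − v_a| = 4.792 km/s.
Total Δv = Δv₁ + Δv₂ = 13.64 km/s.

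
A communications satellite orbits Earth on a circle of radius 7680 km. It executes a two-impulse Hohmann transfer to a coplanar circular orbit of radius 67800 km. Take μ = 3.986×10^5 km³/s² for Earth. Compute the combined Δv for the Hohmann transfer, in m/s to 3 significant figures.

Δv = 3780 m/s

Transfer-ellipse semi-major axis a_t = (r₁ + r₂)/2 = (7680 + 67800)/2 = 37740 km.
Circular speed at r₁: v₁ = √(μ/r₁) = √(3.986×10^5/7680) = 7.204 km/s.
On the transfer ellipse at r₁, vis-viva gives v_p = √[μ(2/r₁ − 1/a_t)] = 9.656 km/s.
First burn Δv₁ = |v_p − v₁| = 2.452 km/s.
At r₂, v₂ = √(μ/r₂) = 2.425 km/s.
Transfer-orbit speed at r₂: v_a = √[μ(2/r₂ − 1/a_t)] = 1.094 km/s.
Second burn Δv₂ = |v₂ − v_a| = 1.331 km/s.
Total Δv = Δv₁ + Δv₂ = 3.783 km/s.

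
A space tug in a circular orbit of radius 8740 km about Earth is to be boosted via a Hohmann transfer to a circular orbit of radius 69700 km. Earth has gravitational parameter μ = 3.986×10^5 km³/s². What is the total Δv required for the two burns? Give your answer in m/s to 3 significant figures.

Semi-major axis of the transfer orbit: a_t = (8740 + 69700)/2 = 39220 km.
At r₁ the circular-orbit speed is v₁ = √(μ/r₁) = 6.7533 km/s.
On the transfer ellipse at r₁, vis-viva gives v_p = √[μ(2/r₁ − 1/a_t)] = 9.0028 km/s.
First burn Δv₁ = |v_p − v₁| = 2.2495 km/s.
Circular speed at r₂: v₂ = √(μ/r₂) = 2.3914 km/s.
Transfer-orbit speed at r₂: v_a = √[μ(2/r₂ − 1/a_t)] = 1.1289 km/s.
Second burn Δv₂ = |v₂ − v_a| = 1.2625 km/s.
Δv = Δv₁ + Δv₂ = 2.2495 + 1.2625 = 3.512 km/s.

Δv = 3510 m/s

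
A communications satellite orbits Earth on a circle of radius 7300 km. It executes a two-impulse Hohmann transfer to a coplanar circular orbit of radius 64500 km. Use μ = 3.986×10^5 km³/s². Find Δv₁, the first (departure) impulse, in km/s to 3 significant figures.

Δv₁ = 2.52 km/s

Transfer-ellipse semi-major axis a_t = (r₁ + r₂)/2 = (7300 + 64500)/2 = 35900 km.
On the circular orbit at r = 7300 km, v_c = √(μ/r) = 7.3894 km/s.
Vis-viva on the transfer ellipse at r = 7300 km gives v_t = √[μ(2/r − 1/a_t)] = 9.9047 km/s.
Δv₁ = |v_t − v_c| = |9.9047 − 7.3894| = 2.515 km/s.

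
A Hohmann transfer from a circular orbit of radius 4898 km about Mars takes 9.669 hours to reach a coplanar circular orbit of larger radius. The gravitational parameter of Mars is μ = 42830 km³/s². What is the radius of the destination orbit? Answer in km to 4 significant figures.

r₂ = 29880 km

Transfer time t = 9.669 hours = 34808.4 s, and t = π√(a_t³/μ).
So a_t = (μ t²/π²)^(1/3) = (42830 × (34808.4)² / π²)^(1/3) = 17389 km.
Since a_t = (r₁ + r₂)/2, r₂ = 2a_t − r₁ = 2×17389 − 4898 = 29880 km.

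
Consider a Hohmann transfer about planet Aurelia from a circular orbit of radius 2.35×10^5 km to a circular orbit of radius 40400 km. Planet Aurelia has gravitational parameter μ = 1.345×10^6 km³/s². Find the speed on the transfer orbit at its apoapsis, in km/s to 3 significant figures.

v = 1.30 km/s

Semi-major axis of the transfer orbit: a_t = (2.350×10^5 + 40400)/2 = 1.377×10^5 km.
The apoapsis of the transfer ellipse is at r = 2.350×10^5 km.
From the vis-viva equation, v = √[μ(2/r − 1/a_t)] = 1.296 km/s.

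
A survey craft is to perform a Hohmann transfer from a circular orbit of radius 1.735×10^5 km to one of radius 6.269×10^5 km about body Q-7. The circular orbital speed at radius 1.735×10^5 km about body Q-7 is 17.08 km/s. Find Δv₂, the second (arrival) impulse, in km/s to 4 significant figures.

From the circular-orbit relation v² = μ/r at r = 1.735×10^5 km: μ = v²r = (17.08)² × 1.735×10^5 = 5.06145×10^7 km³/s².
Semi-major axis of the transfer orbit: a_t = (1.735×10^5 + 6.269×10^5)/2 = 4.002×10^5 km.
Circular speed at r = 6.269×10^5 km: v_c = √(μ/r) = 8.985 km/s.
Vis-viva on the transfer ellipse at r = 6.269×10^5 km gives v_t = √[μ(2/r − 1/a_t)] = 5.916 km/s.
Δv₂ = |v_t − v_c| = |5.916 − 8.985| = 3.069 km/s.

Δv₂ = 3.069 km/s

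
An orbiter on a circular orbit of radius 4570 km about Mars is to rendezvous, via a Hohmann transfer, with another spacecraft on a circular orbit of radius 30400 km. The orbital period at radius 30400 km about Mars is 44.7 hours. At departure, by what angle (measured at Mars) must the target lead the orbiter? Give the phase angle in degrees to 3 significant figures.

φ = 101°

From Kepler's third law T² = 4π²r³/μ at r = 30400 km, T = 44.7 hours = 44.7 × 3600 s = 1.6092×10^5 s: μ = 4π²r³/T² = 42831.2 km³/s².
Semi-major axis of the transfer orbit: a_t = (4570 + 30400)/2 = 17485 km.
Transfer time t = π√(a_t³/μ) = 35097 s.
The target's mean motion on its circular orbit is ω₂ = √(μ/r₂³) = 3.9045×10^-5 rad/s.
Angle swept by the target during transfer: ω₂·t = 1.3704 rad = 78.52°.
Arrival is 180° from departure on the ellipse, so φ = 180° − 78.52° = 101°.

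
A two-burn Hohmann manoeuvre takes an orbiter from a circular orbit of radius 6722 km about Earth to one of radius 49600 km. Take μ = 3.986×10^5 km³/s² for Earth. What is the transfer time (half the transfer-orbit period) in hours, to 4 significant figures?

Transfer-ellipse semi-major axis a_t = (r₁ + r₂)/2 = (6722 + 49600)/2 = 28161 km.
Transfer time t = π√(a_t³/μ) = π√((28161)³ / 3.986×10^5) = 23515 s.
Converting: 23515 s ÷ 3600 s/hour = 6.532 hours.

t = 6.532 hours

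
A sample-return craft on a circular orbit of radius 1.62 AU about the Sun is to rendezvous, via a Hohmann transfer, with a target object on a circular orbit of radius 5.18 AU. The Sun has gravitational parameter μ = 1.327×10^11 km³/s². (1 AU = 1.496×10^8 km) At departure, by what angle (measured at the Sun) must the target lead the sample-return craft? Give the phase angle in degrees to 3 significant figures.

In km: r₁ = 1.62 × 1.496×10^8 = 2.42352×10^8 km; r₂ = 5.18 × 1.496×10^8 = 7.74928×10^8 km.
The Hohmann ellipse has a_t = (r₁ + r₂)/2 = 5.0864×10^8 km.
Transfer time t = π√(a_t³/μ) = 9.8930×10^7 s.
Target angular speed ω₂ = √(μ/r₂³) = 1.6887×10^-8 rad/s.
Angle swept by the target during transfer: ω₂·t = 1.6706 rad = 95.72°.
Arrival is 180° from departure on the ellipse, so φ = 180° − 95.72° = 84.3°.

φ = 84.3°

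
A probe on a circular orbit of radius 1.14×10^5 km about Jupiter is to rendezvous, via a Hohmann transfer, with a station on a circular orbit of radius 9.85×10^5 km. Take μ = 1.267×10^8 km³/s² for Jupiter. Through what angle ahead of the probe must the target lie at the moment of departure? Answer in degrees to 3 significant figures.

Transfer-ellipse semi-major axis a_t = (r₁ + r₂)/2 = (1.140×10^5 + 9.850×10^5)/2 = 5.495×10^5 km.
The half-period of the transfer ellipse is t = π√(a_t³/μ) = 1.137×10^5 s.
Target angular speed ω₂ = √(μ/r₂³) = 1.151×10^-5 rad/s.
Angle swept by the target during transfer: ω₂·t = 1.309 rad = 75.00°.
The probe traverses 180° on the transfer ellipse, so the target must lead by 180° − 75.00° = 105°.

φ = 105°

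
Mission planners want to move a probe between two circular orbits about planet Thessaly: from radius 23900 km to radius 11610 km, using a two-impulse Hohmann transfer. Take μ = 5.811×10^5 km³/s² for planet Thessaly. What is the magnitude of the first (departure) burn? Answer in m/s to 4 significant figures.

Semi-major axis of the transfer orbit: a_t = (23900 + 11610)/2 = 17755 km.
On the circular orbit at r = 23900 km, v_c = √(μ/r) = 4.9309 km/s.
Vis-viva on the transfer ellipse at r = 23900 km gives v_t = √[μ(2/r − 1/a_t)] = 3.9873 km/s.
Δv₁ = |v_t − v_c| = |3.9873 − 4.9309| = 0.9436 km/s.

Δv₁ = 943.6 m/s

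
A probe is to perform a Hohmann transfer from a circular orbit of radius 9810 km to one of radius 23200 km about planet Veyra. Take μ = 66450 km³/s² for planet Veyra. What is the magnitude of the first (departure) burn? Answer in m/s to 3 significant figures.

Δv₁ = 483 m/s

Transfer-ellipse semi-major axis a_t = (r₁ + r₂)/2 = (9810 + 23200)/2 = 16505 km.
On the circular orbit at r = 9810 km, v_c = √(μ/r) = 2.603 km/s.
Transfer-orbit speed at the same r (vis-viva, a = a_t): v_t = √[μ(2/r − 1/a_t)] = 3.086 km/s.
Δv₁ = |v_t − v_c| = |3.086 − 2.603| = 0.4830 km/s.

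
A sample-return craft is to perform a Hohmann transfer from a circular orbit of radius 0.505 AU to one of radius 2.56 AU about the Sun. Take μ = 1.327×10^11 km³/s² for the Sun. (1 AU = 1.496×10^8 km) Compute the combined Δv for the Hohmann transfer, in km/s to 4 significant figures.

Δv = 20.19 km/s

In km: r₁ = 0.505 × 1.496×10^8 = 7.5548×10^7 km; r₂ = 2.56 × 1.496×10^8 = 3.82976×10^8 km.
Transfer-ellipse semi-major axis a_t = (r₁ + r₂)/2 = (7.5548×10^7 + 3.82976×10^8)/2 = 2.29262×10^8 km.
At r₁ the circular-orbit speed is v₁ = √(μ/r₁) = 41.91 km/s.
On the transfer ellipse at r₁, vis-viva gives v_p = √[μ(2/r₁ − 1/a_t)] = 54.17 km/s.
First burn Δv₁ = |v_p − v₁| = 12.26 km/s.
At r₂, v₂ = √(μ/r₂) = 18.6144 km/s.
Transfer-orbit speed at r₂: v_a = √[μ(2/r₂ − 1/a_t)] = 10.6855 km/s.
Second burn Δv₂ = |v₂ − v_a| = 7.929 km/s.
Δv = Δv₁ + Δv₂ = 12.26 + 7.929 = 20.19 km/s.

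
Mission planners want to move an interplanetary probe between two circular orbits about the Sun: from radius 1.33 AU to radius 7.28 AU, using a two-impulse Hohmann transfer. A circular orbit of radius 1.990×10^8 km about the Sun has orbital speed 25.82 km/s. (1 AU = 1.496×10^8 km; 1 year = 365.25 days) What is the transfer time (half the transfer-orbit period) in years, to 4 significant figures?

From the circular-orbit relation v² = μ/r at r = 1.990×10^8 km: μ = v²r = (25.82)² × 1.990×10^8 = 1.32668×10^11 km³/s².
In km: r₁ = 1.33 × 1.496×10^8 = 1.98968×10^8 km; r₂ = 7.28 × 1.496×10^8 = 1.089088×10^9 km.
Transfer-ellipse semi-major axis a_t = (r₁ + r₂)/2 = (1.98968×10^8 + 1.089088×10^9)/2 = 6.44028×10^8 km.
By Kepler's third law the transfer-orbit period is T = 2π√(a_t³/μ), so t = T/2 = 1.4097×10^8 s.
Converting: 1.4097×10^8 s ÷ 3.15576×10^7 s/year (365.25 × 86400) = 4.467 years.

t = 4.467 years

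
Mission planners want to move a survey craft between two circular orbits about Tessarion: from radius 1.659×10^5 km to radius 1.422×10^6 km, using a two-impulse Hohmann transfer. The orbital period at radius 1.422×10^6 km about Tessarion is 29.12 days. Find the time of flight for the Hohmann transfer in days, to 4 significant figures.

From Kepler's third law T² = 4π²r³/μ at r = 1.422×10^6 km, T = 29.12 days = 29.12 × 86400 s = 2.515968×10^6 s: μ = 4π²r³/T² = 1.79328×10^7 km³/s².
Transfer-ellipse semi-major axis a_t = (r₁ + r₂)/2 = (1.659×10^5 + 1.422×10^6)/2 = 7.9395×10^5 km.
Transfer time t = π√(a_t³/μ) = π√((7.9395×10^5)³ / 1.79328×10^7) = 5.248×10^5 s.
Converting: 5.248×10^5 s ÷ 86400 s/day = 6.074 days.

t = 6.074 days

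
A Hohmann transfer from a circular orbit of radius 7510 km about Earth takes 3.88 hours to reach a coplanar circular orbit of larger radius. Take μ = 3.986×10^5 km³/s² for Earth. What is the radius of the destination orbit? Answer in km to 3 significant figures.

r₂ = 32300 km

Transfer time t = 3.88 hours = 13968 s, and t = π√(a_t³/μ).
So a_t = (μ t²/π²)^(1/3) = (3.986×10^5 × (13968)² / π²)^(1/3) = 19899 km.
Since a_t = (r₁ + r₂)/2, r₂ = 2a_t − r₁ = 2×19899 − 7510 = 32288 km.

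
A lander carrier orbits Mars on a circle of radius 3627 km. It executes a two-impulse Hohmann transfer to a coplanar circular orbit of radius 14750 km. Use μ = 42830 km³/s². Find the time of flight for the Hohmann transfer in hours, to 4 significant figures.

t = 3.714 hours

Transfer-ellipse semi-major axis a_t = (r₁ + r₂)/2 = (3627 + 14750)/2 = 9188.5 km.
Half the transfer-orbit period gives t = π√(a_t³/μ) = 13370 s.
Converting: 13370 s ÷ 3600 s/hour = 3.714 hours.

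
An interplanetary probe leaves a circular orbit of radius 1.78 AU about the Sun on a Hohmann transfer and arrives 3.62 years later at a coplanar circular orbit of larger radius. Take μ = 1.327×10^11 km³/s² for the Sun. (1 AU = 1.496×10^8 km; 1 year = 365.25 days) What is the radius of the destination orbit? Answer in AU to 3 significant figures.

In km: r₁ = 1.78 × 1.496×10^8 = 2.66288×10^8 km.
Transfer time t = 3.62 years × 365.25 × 86400 s = 1.14238512×10^8 s, and t = π√(a_t³/μ).
So a_t = (μ t²/π²)^(1/3) = (1.327×10^11 × (1.14238512×10^8)² / π²)^(1/3) = 5.5984×10^8 km.
Since a_t = (r₁ + r₂)/2, r₂ = 2a_t − r₁ = 2×5.5984×10^8 − 2.66288×10^8 = 8.53392×10^8 km.
In AU: r₂ = 8.53392×10^8 / 1.496×10^8 = 5.70 AU.

r₂ = 5.70 AU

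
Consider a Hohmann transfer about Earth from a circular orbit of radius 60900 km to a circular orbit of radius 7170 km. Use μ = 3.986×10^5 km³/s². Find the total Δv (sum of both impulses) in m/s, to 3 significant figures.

Δv = 3900 m/s

Transfer-ellipse semi-major axis a_t = (r₁ + r₂)/2 = (60900 + 7170)/2 = 34035 km.
At r₁ the circular-orbit speed is v₁ = √(μ/r₁) = 2.558 km/s.
On the transfer ellipse at r₁, v² = μ(2/r − 1/a) gives v_a = √[μ(2/r₁ − 1/a_t)] = 1.174 km/s.
First burn Δv₁ = |v_a − v₁| = 1.384 km/s.
At r₂, v₂ = √(μ/r₂) = 7.456 km/s.
Transfer-orbit speed at r₂: v_p = √[μ(2/r₂ − 1/a_t)] = 9.974 km/s.
Second burn Δv₂ = |v₂ − v_p| = 2.518 km/s.
Δv = Δv₁ + Δv₂ = 1.384 + 2.518 = 3.902 km/s.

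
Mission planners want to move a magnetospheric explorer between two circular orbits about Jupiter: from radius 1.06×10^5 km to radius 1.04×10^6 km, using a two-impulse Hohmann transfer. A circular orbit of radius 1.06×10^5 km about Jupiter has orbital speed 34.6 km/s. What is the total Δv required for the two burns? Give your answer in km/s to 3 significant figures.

Δv = 18.3 km/s

From the circular-orbit relation v² = μ/r at r = 1.06×10^5 km: μ = v²r = (34.6)² × 1.06×10^5 = 1.26899×10^8 km³/s².
Transfer-ellipse semi-major axis a_t = (r₁ + r₂)/2 = (1.060×10^5 + 1.040×10^6)/2 = 5.730×10^5 km.
Circular speed at r₁: v₁ = √(μ/r₁) = √(1.26899×10^8/1.060×10^5) = 34.600 km/s.
On the transfer ellipse at r₁, vis-viva gives v_p = √[μ(2/r₁ − 1/a_t)] = 46.614 km/s.
First burn Δv₁ = |v_p − v₁| = 12.014 km/s.
Circular speed at r₂: v₂ = √(μ/r₂) = 11.0462 km/s.
Transfer-orbit speed at r₂: v_a = √[μ(2/r₂ − 1/a_t)] = 4.75103 km/s.
Second burn Δv₂ = |v₂ − v_a| = 6.2952 km/s.
Δv = Δv₁ + Δv₂ = 12.014 + 6.2952 = 18.31 km/s.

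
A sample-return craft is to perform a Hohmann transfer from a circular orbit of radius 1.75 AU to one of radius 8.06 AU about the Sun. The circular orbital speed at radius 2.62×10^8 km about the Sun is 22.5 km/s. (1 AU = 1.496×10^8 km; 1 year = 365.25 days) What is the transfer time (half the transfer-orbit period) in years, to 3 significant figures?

From the circular-orbit relation v² = μ/r at r = 2.62×10^8 km: μ = v²r = (22.5)² × 2.62×10^8 = 1.32638×10^11 km³/s².
In km: r₁ = 1.75 × 1.496×10^8 = 2.618×10^8 km; r₂ = 8.06 × 1.496×10^8 = 1.205776×10^9 km.
The Hohmann ellipse has a_t = (r₁ + r₂)/2 = 7.33788×10^8 km.
Transfer time t = π√(a_t³/μ) = π√((7.33788×10^8)³ / 1.32638×10^11) = 1.715×10^8 s.
Converting: 1.715×10^8 s ÷ 3.15576×10^7 s/year (365.25 × 86400) = 5.43 years.

t = 5.43 years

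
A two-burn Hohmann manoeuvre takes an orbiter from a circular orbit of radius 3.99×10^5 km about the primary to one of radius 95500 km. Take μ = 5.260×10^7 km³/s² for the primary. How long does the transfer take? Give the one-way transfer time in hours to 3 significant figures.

Semi-major axis of the transfer orbit: a_t = (3.990×10^5 + 95500)/2 = 2.4725×10^5 km.
By Kepler's third law the transfer-orbit period is T = 2π√(a_t³/μ), so t = T/2 = 53260 s.
Converting: 53260 s ÷ 3600 s/hour = 14.8 hours.

t = 14.8 hours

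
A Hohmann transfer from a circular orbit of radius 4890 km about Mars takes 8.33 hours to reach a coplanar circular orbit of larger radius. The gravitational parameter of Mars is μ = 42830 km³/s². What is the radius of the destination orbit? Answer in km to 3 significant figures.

r₂ = 26600 km

Transfer time t = 8.33 hours = 29988 s, and t = π√(a_t³/μ).
So a_t = (μ t²/π²)^(1/3) = (42830 × (29988)² / π²)^(1/3) = 15744 km.
Since a_t = (r₁ + r₂)/2, r₂ = 2a_t − r₁ = 2×15744 − 4890 = 26598 km.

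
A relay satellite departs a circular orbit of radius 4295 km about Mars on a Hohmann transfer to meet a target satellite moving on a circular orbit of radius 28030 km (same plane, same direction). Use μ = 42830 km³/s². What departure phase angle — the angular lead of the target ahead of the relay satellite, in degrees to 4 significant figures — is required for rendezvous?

The Hohmann ellipse has a_t = (r₁ + r₂)/2 = 16162.5 km.
The half-period of the transfer ellipse is t = π√(a_t³/μ) = 31191.7 s.
The target's mean motion on its circular orbit is ω₂ = √(μ/r₂³) = 4.41001×10^-5 rad/s.
Angle swept by the target during transfer: ω₂·t = 1.37556 rad = 78.81°.
Arrival is 180° from departure on the ellipse, so φ = 180° − 78.81° = 101.2°.

φ = 101.2°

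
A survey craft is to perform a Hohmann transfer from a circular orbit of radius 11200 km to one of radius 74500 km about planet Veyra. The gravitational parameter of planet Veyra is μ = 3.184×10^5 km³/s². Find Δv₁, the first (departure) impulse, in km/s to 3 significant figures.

Δv₁ = 1.70 km/s

The Hohmann ellipse has a_t = (r₁ + r₂)/2 = 42850 km.
Circular speed at r = 11200 km: v_c = √(μ/r) = 5.3318 km/s.
Transfer-orbit speed at the same r (vis-viva, a = a_t): v_t = √[μ(2/r − 1/a_t)] = 7.0304 km/s.
Δv₁ = |v_t − v_c| = |7.0304 − 5.3318| = 1.699 km/s.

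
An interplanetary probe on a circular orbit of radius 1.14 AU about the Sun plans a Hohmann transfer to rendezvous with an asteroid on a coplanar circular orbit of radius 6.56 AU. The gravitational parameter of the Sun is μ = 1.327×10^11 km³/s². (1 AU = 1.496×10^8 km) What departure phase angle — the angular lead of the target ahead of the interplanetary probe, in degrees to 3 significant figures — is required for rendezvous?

In km: r₁ = 1.14 × 1.496×10^8 = 1.70544×10^8 km; r₂ = 6.56 × 1.496×10^8 = 9.81376×10^8 km.
The Hohmann ellipse has a_t = (r₁ + r₂)/2 = 5.7596×10^8 km.
The half-period of the transfer ellipse is t = π√(a_t³/μ) = 1.192×10^8 s.
Target angular speed ω₂ = √(μ/r₂³) = 1.185×10^-8 rad/s.
Angle swept by the target during transfer: ω₂·t = 1.4125 rad = 80.93°.
The interplanetary probe traverses 180° on the transfer ellipse, so the target must lead by 180° − 80.93° = 99.1°.

φ = 99.1°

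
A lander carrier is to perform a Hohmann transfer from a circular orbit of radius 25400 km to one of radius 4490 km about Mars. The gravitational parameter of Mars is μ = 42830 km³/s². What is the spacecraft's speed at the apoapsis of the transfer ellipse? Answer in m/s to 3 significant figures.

v = 712 m/s

Transfer-ellipse semi-major axis a_t = (r₁ + r₂)/2 = (25400 + 4490)/2 = 14945 km.
At apoapsis, r = 25400 km.
From the vis-viva equation, v = √[μ(2/r − 1/a_t)] = 0.7118 km/s.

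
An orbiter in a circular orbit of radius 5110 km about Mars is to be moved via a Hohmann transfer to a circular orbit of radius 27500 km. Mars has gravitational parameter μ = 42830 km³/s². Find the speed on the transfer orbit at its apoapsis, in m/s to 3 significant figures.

The Hohmann ellipse has a_t = (r₁ + r₂)/2 = 16305 km.
At apoapsis, r = 27500 km.
From the vis-viva equation, v = √[μ(2/r − 1/a_t)] = 0.6986 km/s.

v = 699 m/s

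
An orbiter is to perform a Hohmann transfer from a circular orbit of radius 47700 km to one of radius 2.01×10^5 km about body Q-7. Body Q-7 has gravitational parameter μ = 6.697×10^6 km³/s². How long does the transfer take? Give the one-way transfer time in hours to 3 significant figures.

The Hohmann ellipse has a_t = (r₁ + r₂)/2 = 1.2435×10^5 km.
By Kepler's third law the transfer-orbit period is T = 2π√(a_t³/μ), so t = T/2 = 53230 s.
Converting: 53230 s ÷ 3600 s/hour = 14.8 hours.

t = 14.8 hours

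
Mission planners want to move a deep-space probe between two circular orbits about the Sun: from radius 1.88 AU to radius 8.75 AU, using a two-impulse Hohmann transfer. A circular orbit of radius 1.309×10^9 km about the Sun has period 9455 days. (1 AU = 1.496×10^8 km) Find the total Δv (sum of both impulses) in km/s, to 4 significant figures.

From Kepler's third law T² = 4π²r³/μ at r = 1.309×10^9 km, T = 9455 days = 9455 × 86400 s = 8.16912×10^8 s: μ = 4π²r³/T² = 1.32687×10^11 km³/s².
In km: r₁ = 1.88 × 1.496×10^8 = 2.81248×10^8 km; r₂ = 8.75 × 1.496×10^8 = 1.309×10^9 km.
The Hohmann ellipse has a_t = (r₁ + r₂)/2 = 7.95124×10^8 km.
Circular speed at r₁: v₁ = √(μ/r₁) = √(1.32687×10^11/2.81248×10^8) = 21.720 km/s.
Transfer-orbit speed at r₁ (vis-viva equation): v_p = √[μ(2/r₁ − 1/a_t)] = 27.869 km/s.
First burn Δv₁ = |v_p − v₁| = 6.149 km/s.
Circular speed at r₂: v₂ = √(μ/r₂) = 10.068 km/s.
Transfer-orbit speed at r₂: v_a = √[μ(2/r₂ − 1/a_t)] = 5.9879 km/s.
Second burn Δv₂ = |v₂ − v_a| = 4.080 km/s.
Total Δv = Δv₁ + Δv₂ = 10.23 km/s.

Δv = 10.23 km/s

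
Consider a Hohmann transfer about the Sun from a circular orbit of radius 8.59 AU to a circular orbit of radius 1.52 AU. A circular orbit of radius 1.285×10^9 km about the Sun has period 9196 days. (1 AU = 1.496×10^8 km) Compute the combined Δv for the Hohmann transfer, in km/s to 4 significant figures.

Δv = 11.92 km/s

From Kepler's third law T² = 4π²r³/μ at r = 1.285×10^9 km, T = 9196 days = 9196 × 86400 s = 7.945344×10^8 s: μ = 4π²r³/T² = 1.32692×10^11 km³/s².
In km: r₁ = 8.59 × 1.496×10^8 = 1.285064×10^9 km; r₂ = 1.52 × 1.496×10^8 = 2.27392×10^8 km.
The Hohmann ellipse has a_t = (r₁ + r₂)/2 = 7.56228×10^8 km.
Circular speed at r₁: v₁ = √(μ/r₁) = √(1.32692×10^11/1.285064×10^9) = 10.1615 km/s.
Transfer-orbit speed at r₁ (v² = μ(2/r − 1/a)): v_a = √[μ(2/r₁ − 1/a_t)] = 5.57212 km/s.
First burn Δv₁ = |v_a − v₁| = 4.589 km/s.
Circular speed at r₂: v₂ = √(μ/r₂) = 24.157 km/s.
Transfer-orbit speed at r₂: v_p = √[μ(2/r₂ − 1/a_t)] = 31.490 km/s.
Second burn Δv₂ = |v₂ − v_p| = 7.333 km/s.
Total Δv = Δv₁ + Δv₂ = 11.92 km/s.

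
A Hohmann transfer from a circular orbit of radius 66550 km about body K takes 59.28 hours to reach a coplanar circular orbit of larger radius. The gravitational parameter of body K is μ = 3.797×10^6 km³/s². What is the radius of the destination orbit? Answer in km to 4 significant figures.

Transfer time t = 59.28 hours = 2.13408×10^5 s, and t = π√(a_t³/μ).
So a_t = (μ t²/π²)^(1/3) = (3.797×10^6 × (2.13408×10^5)² / π²)^(1/3) = 2.5973×10^5 km.
Since a_t = (r₁ + r₂)/2, r₂ = 2a_t − r₁ = 2×2.5973×10^5 − 66550 = 4.5291×10^5 km.

r₂ = 4.529×10^5 km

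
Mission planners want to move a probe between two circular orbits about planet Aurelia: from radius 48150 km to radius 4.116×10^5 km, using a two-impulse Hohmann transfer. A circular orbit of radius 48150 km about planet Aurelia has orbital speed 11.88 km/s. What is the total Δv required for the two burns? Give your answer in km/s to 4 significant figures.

From the circular-orbit relation v² = μ/r at r = 48150 km: μ = v²r = (11.88)² × 48150 = 6.79562×10^6 km³/s².
Transfer-ellipse semi-major axis a_t = (r₁ + r₂)/2 = (48150 + 4.116×10^5)/2 = 2.29875×10^5 km.
At r₁ the circular-orbit speed is v₁ = √(μ/r₁) = 11.8800 km/s.
Transfer-orbit speed at r₁ (v² = μ(2/r − 1/a)): v_p = √[μ(2/r₁ − 1/a_t)] = 15.8967 km/s.
First burn Δv₁ = |v_p − v₁| = 4.0167 km/s.
At r₂, v₂ = √(μ/r₂) = 4.06328 km/s.
Transfer-orbit speed at r₂: v_a = √[μ(2/r₂ − 1/a_t)] = 1.85964 km/s.
Second burn Δv₂ = |v₂ − v_a| = 2.2036 km/s.
Total Δv = Δv₁ + Δv₂ = 6.220 km/s.

Δv = 6.220 km/s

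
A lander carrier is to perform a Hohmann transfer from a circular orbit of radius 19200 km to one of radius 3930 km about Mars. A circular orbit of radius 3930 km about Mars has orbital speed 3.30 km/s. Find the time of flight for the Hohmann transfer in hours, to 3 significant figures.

From the circular-orbit relation v² = μ/r at r = 3930 km: μ = v²r = (3.30)² × 3930 = 42797.7 km³/s².
Transfer-ellipse semi-major axis a_t = (r₁ + r₂)/2 = (19200 + 3930)/2 = 11565 km.
By Kepler's third law the transfer-orbit period is T = 2π√(a_t³/μ), so t = T/2 = 18890 s.
Converting: 18890 s ÷ 3600 s/hour = 5.25 hours.

t = 5.25 hours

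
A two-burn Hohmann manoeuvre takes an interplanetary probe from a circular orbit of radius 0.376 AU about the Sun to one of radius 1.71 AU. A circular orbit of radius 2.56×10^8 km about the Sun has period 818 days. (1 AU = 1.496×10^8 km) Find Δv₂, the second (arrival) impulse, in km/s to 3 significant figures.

From Kepler's third law T² = 4π²r³/μ at r = 2.56×10^8 km, T = 818 days = 818 × 86400 s = 7.06752×10^7 s: μ = 4π²r³/T² = 1.32601×10^11 km³/s².
In km: r₁ = 0.376 × 1.496×10^8 = 5.62496×10^7 km; r₂ = 1.71 × 1.496×10^8 = 2.55816×10^8 km.
Transfer-ellipse semi-major axis a_t = (r₁ + r₂)/2 = (5.62496×10^7 + 2.55816×10^8)/2 = 1.560328×10^8 km.
On the circular orbit at r = 2.55816×10^8 km, v_c = √(μ/r) = 22.767 km/s.
Vis-viva on the transfer ellipse at r = 2.55816×10^8 km gives v_t = √[μ(2/r − 1/a_t)] = 13.670 km/s.
Δv₂ = |v_t − v_c| = |13.670 − 22.767| = 9.097 km/s.

Δv₂ = 9.10 km/s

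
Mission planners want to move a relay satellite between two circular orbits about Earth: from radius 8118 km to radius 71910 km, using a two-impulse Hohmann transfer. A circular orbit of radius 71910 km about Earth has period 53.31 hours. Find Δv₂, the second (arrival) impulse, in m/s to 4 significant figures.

From Kepler's third law T² = 4π²r³/μ at r = 71910 km, T = 53.31 hours = 53.31 × 3600 s = 1.91916×10^5 s: μ = 4π²r³/T² = 3.98571×10^5 km³/s².
The Hohmann ellipse has a_t = (r₁ + r₂)/2 = 40014 km.
On the circular orbit at r = 71910 km, v_c = √(μ/r) = 2.354 km/s.
Vis-viva on the transfer ellipse at r = 71910 km gives v_t = √[μ(2/r − 1/a_t)] = 1.060 km/s.
Δv₂ = |v_t − v_c| = |1.060 − 2.354| = 1.294 km/s.

Δv₂ = 1294 m/s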